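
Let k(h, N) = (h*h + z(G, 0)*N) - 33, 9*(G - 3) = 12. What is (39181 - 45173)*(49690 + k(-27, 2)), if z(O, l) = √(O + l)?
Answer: -301912912 - 11984*√39/3 ≈ -3.0194e+8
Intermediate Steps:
G = 13/3 (G = 3 + (⅑)*12 = 3 + 4/3 = 13/3 ≈ 4.3333)
k(h, N) = -33 + h² + N*√39/3 (k(h, N) = (h*h + √(13/3 + 0)*N) - 33 = (h² + √(13/3)*N) - 33 = (h² + (√39/3)*N) - 33 = (h² + N*√39/3) - 33 = -33 + h² + N*√39/3)
(39181 - 45173)*(49690 + k(-27, 2)) = (39181 - 45173)*(49690 + (-33 + (-27)² + (⅓)*2*√39)) = -5992*(49690 + (-33 + 729 + 2*√39/3)) = -5992*(49690 + (696 + 2*√39/3)) = -5992*(50386 + 2*√39/3) = -301912912 - 11984*√39/3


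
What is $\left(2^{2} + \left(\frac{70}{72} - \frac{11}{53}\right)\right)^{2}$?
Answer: $\frac{82646281}{3640464} \approx 22.702$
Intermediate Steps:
$\left(2^{2} + \left(\frac{70}{72} - \frac{11}{53}\right)\right)^{2} = \left(4 + \left(70 \cdot \frac{1}{72} - \frac{11}{53}\right)\right)^{2} = \left(4 + \left(\frac{35}{36} - \frac{11}{53}\right)\right)^{2} = \left(4 + \frac{1459}{1908}\right)^{2} = \left(\frac{9091}{1908}\right)^{2} = \frac{82646281}{3640464}$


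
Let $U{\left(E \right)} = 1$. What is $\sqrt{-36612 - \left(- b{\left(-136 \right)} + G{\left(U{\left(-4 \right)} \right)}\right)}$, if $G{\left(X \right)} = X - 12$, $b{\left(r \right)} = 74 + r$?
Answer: $11 i \sqrt{303} \approx 191.48 i$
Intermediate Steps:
$G{\left(X \right)} = -12 + X$ ($G{\left(X \right)} = X - 12 = -12 + X$)
$\sqrt{-36612 - \left(- b{\left(-136 \right)} + G{\left(U{\left(-4 \right)} \right)}\right)} = \sqrt{-36612 + \left(\left(74 - 136\right) - \left(-12 + 1\right)\right)} = \sqrt{-36612 - 51} = \sqrt{-36663} = 11 i \sqrt{303}$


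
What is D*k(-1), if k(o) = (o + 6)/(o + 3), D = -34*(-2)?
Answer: 170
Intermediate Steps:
D = 68
k(o) = (6 + o)/(3 + o)
D*k(-1) = 68*((6 - 1)/(3 - 1)) = 68*(5/2) = 170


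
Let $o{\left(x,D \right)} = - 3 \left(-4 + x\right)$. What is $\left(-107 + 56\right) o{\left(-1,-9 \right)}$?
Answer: $-765$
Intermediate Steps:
$o{\left(x,D \right)} = 12 - 3 x$
$\left(-107 + 56\right) o{\left(-1,-9 \right)} = \left(-107 + 56\right) \left(12 - -3\right) = - 51 \left(12 + 3\right) = \left(-51\right) 15 = -765$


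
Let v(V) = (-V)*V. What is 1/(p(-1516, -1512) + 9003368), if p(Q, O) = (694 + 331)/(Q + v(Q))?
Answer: 56092/505016917831 ≈ 1.1107e-7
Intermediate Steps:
v(V) = -V²
p(Q, O) = 1025/(Q - Q²) (p(Q, O) = (694 + 331)/(Q - Q²) = 1025/(Q - Q²))
1/(p(-1516, -1512) + 9003368) = 1/(-1025/(-1516*(-1 - 1516)) + 9003368) = 1/(-1025*(-1/1516)/(-1517) + 9003368) = 1/(-1025*(-1/1516)*(-1/1517) + 9003368) = 1/(-25/56092 + 9003368) = 1/(505016917831/56092) = 56092/505016917831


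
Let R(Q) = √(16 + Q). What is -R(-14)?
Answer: -√2 ≈ -1.4142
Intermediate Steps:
-R(-14) = -√(16 - 14) = -√2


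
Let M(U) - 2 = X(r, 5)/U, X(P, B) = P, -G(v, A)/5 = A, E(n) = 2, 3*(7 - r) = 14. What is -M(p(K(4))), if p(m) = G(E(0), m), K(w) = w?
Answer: -113/60 ≈ -1.8833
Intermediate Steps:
r = 7/3 (r = 7 - 1/3*14 = 7 - 14/3 = 7/3 ≈ 2.3333)
G(v, A) = -5*A
p(m) = -5*m
M(U) = 2 + 7/(3*U)
-M(p(K(4))) = -(2 + 7/(3*((-5*4)))) = -(2 + (7/3)/(-20)) = -(2 + (7/3)*(-1/20)) = -(2 - 7/60) = -1*113/60 = -113/60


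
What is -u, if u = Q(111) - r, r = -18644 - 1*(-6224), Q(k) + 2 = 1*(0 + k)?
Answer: -12529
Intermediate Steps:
Q(k) = -2 + k (Q(k) = -2 + 1*(0 + k) = -2 + 1*k = -2 + k)
r = -12420 (r = -18644 + 6224 = -12420)
u = 12529 (u = (-2 + 111) - 1*(-12420) = 109 + 12420 = 12529)
-u = -1*12529 = -12529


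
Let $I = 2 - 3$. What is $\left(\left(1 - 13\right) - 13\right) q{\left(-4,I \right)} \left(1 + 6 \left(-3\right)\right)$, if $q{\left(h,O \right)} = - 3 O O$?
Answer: $-1275$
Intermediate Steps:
$I = -1$
$q{\left(h,O \right)} = - 3 O^{2}$
$\left(\left(1 - 13\right) - 13\right) q{\left(-4,I \right)} \left(1 + 6 \left(-3\right)\right) = \left(\left(1 - 13\right) - 13\right) \left(- 3 \left(-1\right)^{2}\right) \left(1 + 6 \left(-3\right)\right) = \left(-12 - 13\right) \left(\left(-3\right) 1\right) \left(1 - 18\right) = \left(-25\right) \left(-3\right) \left(-17\right) = 75 \left(-17\right) = -1275$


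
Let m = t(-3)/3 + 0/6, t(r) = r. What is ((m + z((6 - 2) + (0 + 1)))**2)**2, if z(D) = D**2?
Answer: 331776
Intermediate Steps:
m = -1 (m = -3/3 + 0/6 = -3*1/3 + 0*(1/6) = -1 + 0 = -1)
((m + z((6 - 2) + (0 + 1)))**2)**2 = ((-1 + ((6 - 2) + (0 + 1))**2)**2)**2 = ((-1 + (4 + 1)**2)**2)**2 = ((-1 + 5**2)**2)**2 = ((-1 + 25)**2)**2 = (24**2)**2 = 576**2 = 331776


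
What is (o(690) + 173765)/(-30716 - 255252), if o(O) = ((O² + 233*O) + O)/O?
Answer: -174689/285968 ≈ -0.61087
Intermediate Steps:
o(O) = (O² + 234*O)/O
(o(690) + 173765)/(-30716 - 255252) = ((234 + 690) + 173765)/(-30716 - 255252) = (924 + 173765)/(-285968) = 174689*(-1/285968) = -174689/285968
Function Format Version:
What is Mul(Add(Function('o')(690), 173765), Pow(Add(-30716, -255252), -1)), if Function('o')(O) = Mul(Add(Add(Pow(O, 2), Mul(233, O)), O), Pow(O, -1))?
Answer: Rational(-174689, 285968) ≈ -0.61087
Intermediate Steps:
Function('o')(O) = Mul(Pow(O, -1), Add(Pow(O, 2), Mul(234, O))) (Function('o')(O) = Mul(Add(Pow(O, 2), Mul(234, O)), Pow(O, -1)) = Mul(Pow(O, -1), Add(Pow(O, 2), Mul(234, O))))
Mul(Add(Function('o')(690), 173765), Pow(Add(-30716, -255252), -1)) = Mul(Add(Add(234, 690), 173765), Pow(Add(-30716, -255252), -1)) = Mul(Add(924, 173765), Pow(-285968, -1)) = Mul(174689, Rational(-1, 285968)) = Rational(-174689, 285968)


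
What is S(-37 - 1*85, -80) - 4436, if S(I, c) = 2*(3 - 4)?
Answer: -4438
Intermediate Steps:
S(I, c) = -2 (S(I, c) = 2*(-1) = -2)
S(-37 - 1*85, -80) - 4436 = -2 - 4436 = -4438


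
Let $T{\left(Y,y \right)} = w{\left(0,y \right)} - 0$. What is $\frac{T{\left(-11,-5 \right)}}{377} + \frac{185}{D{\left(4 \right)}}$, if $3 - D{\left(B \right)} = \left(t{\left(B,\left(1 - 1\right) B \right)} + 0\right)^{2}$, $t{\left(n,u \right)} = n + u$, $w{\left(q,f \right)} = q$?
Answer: $- \frac{185}{13} \approx -14.231$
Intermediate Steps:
$T{\left(Y,y \right)} = 0$ ($T{\left(Y,y \right)} = 0 - 0 = 0 + 0 = 0$)
$D{\left(B \right)} = 3 - B^{2}$ ($D{\left(B \right)} = 3 - \left(\left(B + \left(1 - 1\right) B\right) + 0\right)^{2} = 3 - \left(\left(B + 0 B\right) + 0\right)^{2} = 3 - \left(\left(B + 0\right) + 0\right)^{2} = 3 - \left(B + 0\right)^{2} = 3 - B^{2}$)
$\frac{T{\left(-11,-5 \right)}}{377} + \frac{185}{D{\left(4 \right)}} = \frac{0}{377} + \frac{185}{3 - 4^{2}} = 0 \cdot \frac{1}{377} + \frac{185}{3 - 16} = 0 + \frac{185}{3 - 16} = 0 + \frac{185}{-13} = 0 + 185 \left(- \frac{1}{13}\right) = 0 - \frac{185}{13} = - \frac{185}{13}$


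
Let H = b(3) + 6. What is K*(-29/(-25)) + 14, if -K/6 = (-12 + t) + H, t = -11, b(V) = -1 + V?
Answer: 592/5 ≈ 118.40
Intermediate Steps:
H = 8 (H = (-1 + 3) + 6 = 2 + 6 = 8)
K = 90 (K = -6*((-12 - 11) + 8) = -6*(-23 + 8) = -6*(-15) = 90)
K*(-29/(-25)) + 14 = 90*(-29/(-25)) + 14 = 90*(-29*(-1/25)) + 14 = 90*(29/25) + 14 = 522/5 + 14 = 592/5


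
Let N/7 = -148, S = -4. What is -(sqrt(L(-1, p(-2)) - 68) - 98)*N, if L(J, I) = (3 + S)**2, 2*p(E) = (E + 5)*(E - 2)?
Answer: -101528 + 1036*I*sqrt(67) ≈ -1.0153e+5 + 8480.0*I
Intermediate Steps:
p(E) = (-2 + E)*(5 + E)/2 (p(E) = ((E + 5)*(E - 2))/2 = ((5 + E)*(-2 + E))/2 = ((-2 + E)*(5 + E))/2 = (-2 + E)*(5 + E)/2)
L(J, I) = 1 (L(J, I) = (3 - 4)**2 = (-1)**2 = 1)
N = -1036 (N = 7*(-148) = -1036)
-(sqrt(L(-1, p(-2)) - 68) - 98)*N = -(sqrt(1 - 68) - 98)*(-1036) = -(sqrt(-67) - 98)*(-1036) = -(I*sqrt(67) - 98)*(-1036) = -(-98 + I*sqrt(67))*(-1036) = -(101528 - 1036*I*sqrt(67)) = -101528 + 1036*I*sqrt(67)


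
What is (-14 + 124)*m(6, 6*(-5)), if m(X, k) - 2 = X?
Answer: 880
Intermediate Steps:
m(X, k) = 2 + X
(-14 + 124)*m(6, 6*(-5)) = (-14 + 124)*(2 + 6) = 110*8 = 880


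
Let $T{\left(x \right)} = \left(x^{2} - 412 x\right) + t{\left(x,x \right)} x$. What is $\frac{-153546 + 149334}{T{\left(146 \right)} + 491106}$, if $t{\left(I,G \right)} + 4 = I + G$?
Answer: $- \frac{2106}{247159} \approx -0.0085208$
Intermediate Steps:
$t{\left(I,G \right)} = -4 + G + I$ ($t{\left(I,G \right)} = -4 + \left(I + G\right) = -4 + \left(G + I\right) = -4 + G + I$)
$T{\left(x \right)} = x^{2} - 412 x + x \left(-4 + 2 x\right)$ ($T{\left(x \right)} = \left(x^{2} - 412 x\right) + \left(-4 + x + x\right) x = \left(x^{2} - 412 x\right) + \left(-4 + 2 x\right) x = \left(x^{2} - 412 x\right) + x \left(-4 + 2 x\right) = x^{2} - 412 x + x \left(-4 + 2 x\right)$)
$\frac{-153546 + 149334}{T{\left(146 \right)} + 491106} = \frac{-153546 + 149334}{146 \left(-416 + 3 \cdot 146\right) + 491106} = - \frac{4212}{146 \left(-416 + 438\right) + 491106} = - \frac{4212}{146 \cdot 22 + 491106} = - \frac{4212}{3212 + 491106} = - \frac{4212}{494318} = \left(-4212\right) \frac{1}{494318} = - \frac{2106}{247159}$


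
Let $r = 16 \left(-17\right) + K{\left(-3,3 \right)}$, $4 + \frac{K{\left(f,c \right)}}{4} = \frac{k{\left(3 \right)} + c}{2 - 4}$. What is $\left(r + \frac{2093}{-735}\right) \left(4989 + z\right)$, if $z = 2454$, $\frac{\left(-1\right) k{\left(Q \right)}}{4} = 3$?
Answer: $- \frac{71078169}{35} \approx -2.0308 \cdot 10^{6}$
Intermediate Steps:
$k{\left(Q \right)} = -12$ ($k{\left(Q \right)} = \left(-4\right) 3 = -12$)
$K{\left(f,c \right)} = 8 - 2 c$ ($K{\left(f,c \right)} = -16 + 4 \frac{-12 + c}{2 - 4} = -16 + 4 \frac{-12 + c}{-2} = -16 + 4 \left(-12 + c\right) \left(- \frac{1}{2}\right) = -16 + 4 \left(6 - \frac{c}{2}\right) = -16 - \left(-24 + 2 c\right) = 8 - 2 c$)
$r = -270$ ($r = 16 \left(-17\right) + \left(8 - 6\right) = -272 + \left(8 - 6\right) = -272 + 2 = -270$)
$\left(r + \frac{2093}{-735}\right) \left(4989 + z\right) = \left(-270 + \frac{2093}{-735}\right) \left(4989 + 2454\right) = \left(-270 + 2093 \left(- \frac{1}{735}\right)\right) 7443 = \left(-270 - \frac{299}{105}\right) 7443 = \left(- \frac{28649}{105}\right) 7443 = - \frac{71078169}{35}$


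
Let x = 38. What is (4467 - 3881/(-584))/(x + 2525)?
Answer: 2612609/1496792 ≈ 1.7455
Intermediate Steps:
(4467 - 3881/(-584))/(x + 2525) = (4467 - 3881/(-584))/(38 + 2525) = (4467 - 3881*(-1/584))/2563 = (4467 + 3881/584)*(1/2563) = (2612609/584)*(1/2563) = 2612609/1496792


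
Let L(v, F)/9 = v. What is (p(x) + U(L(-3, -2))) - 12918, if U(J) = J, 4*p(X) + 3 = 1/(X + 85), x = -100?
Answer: -388373/30 ≈ -12946.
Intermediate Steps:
L(v, F) = 9*v
p(X) = -3/4 + 1/(4*(85 + X)) (p(X) = -3/4 + 1/(4*(X + 85)) = -3/4 + 1/(4*(85 + X)))
(p(x) + U(L(-3, -2))) - 12918 = ((-254 - 3*(-100))/(4*(85 - 100)) + 9*(-3)) - 12918 = ((1/4)*(-254 + 300)/(-15) - 27) - 12918 = ((1/4)*(-1/15)*46 - 27) - 12918 = (-23/30 - 27) - 12918 = -833/30 - 12918 = -388373/30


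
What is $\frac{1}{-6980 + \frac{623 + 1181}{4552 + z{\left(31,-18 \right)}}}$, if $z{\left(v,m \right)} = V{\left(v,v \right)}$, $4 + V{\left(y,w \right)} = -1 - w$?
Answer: $- \frac{1129}{7879969} \approx -0.00014327$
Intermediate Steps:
$V{\left(y,w \right)} = -5 - w$ ($V{\left(y,w \right)} = -4 - \left(1 + w\right) = -5 - w$)
$z{\left(v,m \right)} = -5 - v$
$\frac{1}{-6980 + \frac{623 + 1181}{4552 + z{\left(31,-18 \right)}}} = \frac{1}{-6980 + \frac{623 + 1181}{4552 - 36}} = \frac{1}{-6980 + \frac{1804}{4552 - 36}} = \frac{1}{-6980 + \frac{1804}{4516}} = \frac{1}{-6980 + 1804 \cdot \frac{1}{4516}} = \frac{1}{-6980 + \frac{451}{1129}} = \frac{1}{- \frac{7879969}{1129}} = - \frac{1129}{7879969}$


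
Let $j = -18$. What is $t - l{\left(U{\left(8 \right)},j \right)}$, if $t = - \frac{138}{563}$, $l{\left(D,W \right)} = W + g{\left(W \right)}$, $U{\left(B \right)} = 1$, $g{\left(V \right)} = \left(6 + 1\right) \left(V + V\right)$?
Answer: $\frac{151872}{563} \approx 269.75$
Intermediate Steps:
$g{\left(V \right)} = 14 V$ ($g{\left(V \right)} = 7 \cdot 2 V = 14 V$)
$l{\left(D,W \right)} = 15 W$ ($l{\left(D,W \right)} = W + 14 W = 15 W$)
$t = - \frac{138}{563}$ ($t = \left(-138\right) \frac{1}{563} = - \frac{138}{563} \approx -0.24512$)
$t - l{\left(U{\left(8 \right)},j \right)} = - \frac{138}{563} - 15 \left(-18\right) = - \frac{138}{563} - -270 = - \frac{138}{563} + 270 = \frac{151872}{563}$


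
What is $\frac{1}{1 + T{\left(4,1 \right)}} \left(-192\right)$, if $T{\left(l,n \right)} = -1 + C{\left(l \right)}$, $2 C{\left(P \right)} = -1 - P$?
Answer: $\frac{384}{5} \approx 76.8$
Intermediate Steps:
$C{\left(P \right)} = - \frac{1}{2} - \frac{P}{2}$ ($C{\left(P \right)} = \frac{-1 - P}{2} = - \frac{1}{2} - \frac{P}{2}$)
$T{\left(l,n \right)} = - \frac{3}{2} - \frac{l}{2}$ ($T{\left(l,n \right)} = -1 - \left(\frac{1}{2} + \frac{l}{2}\right) = - \frac{3}{2} - \frac{l}{2}$)
$\frac{1}{1 + T{\left(4,1 \right)}} \left(-192\right) = \frac{1}{1 - \frac{7}{2}} \left(-192\right) = \frac{1}{- \frac{5}{2}} \left(-192\right) = \left(- \frac{2}{5}\right) \left(-192\right) = \frac{384}{5}$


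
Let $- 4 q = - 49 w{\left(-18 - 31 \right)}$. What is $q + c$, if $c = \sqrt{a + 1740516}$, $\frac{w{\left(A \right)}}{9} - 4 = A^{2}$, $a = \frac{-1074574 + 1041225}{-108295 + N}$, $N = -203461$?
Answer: $\frac{1060605}{4} + \frac{\sqrt{42290974880003855}}{155878} \approx 2.6647 \cdot 10^{5}$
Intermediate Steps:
$a = \frac{33349}{311756}$ ($a = \frac{-1074574 + 1041225}{-108295 - 203461} = - \frac{33349}{-311756} = \left(-33349\right) \left(- \frac{1}{311756}\right) = \frac{33349}{311756} \approx 0.10697$)
$w{\left(A \right)} = 36 + 9 A^{2}$
$q = \frac{1060605}{4}$ ($q = - \frac{\left(-49\right) \left(36 + 9 \left(-18 - 31\right)^{2}\right)}{4} = - \frac{\left(-49\right) \left(36 + 9 \left(-49\right)^{2}\right)}{4} = - \frac{\left(-49\right) \left(36 + 9 \cdot 2401\right)}{4} = - \frac{\left(-49\right) \left(36 + 21609\right)}{4} = - \frac{\left(-49\right) 21645}{4} = \left(- \frac{1}{4}\right) \left(-1060605\right) = \frac{1060605}{4} \approx 2.6515 \cdot 10^{5}$)
$c = \frac{\sqrt{42290974880003855}}{155878}$ ($c = \sqrt{\frac{33349}{311756} + 1740516} = \sqrt{\frac{542616339445}{311756}} = \frac{\sqrt{42290974880003855}}{155878} \approx 1319.3$)
$q + c = \frac{1060605}{4} + \frac{\sqrt{42290974880003855}}{155878}$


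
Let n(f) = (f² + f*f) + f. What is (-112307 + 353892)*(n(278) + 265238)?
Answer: 101485993140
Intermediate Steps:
n(f) = f + 2*f² (n(f) = (f² + f²) + f = 2*f² + f = f + 2*f²)
(-112307 + 353892)*(n(278) + 265238) = (-112307 + 353892)*(278*(1 + 2*278) + 265238) = 241585*(278*(1 + 556) + 265238) = 241585*(278*557 + 265238) = 241585*(154846 + 265238) = 241585*420084 = 101485993140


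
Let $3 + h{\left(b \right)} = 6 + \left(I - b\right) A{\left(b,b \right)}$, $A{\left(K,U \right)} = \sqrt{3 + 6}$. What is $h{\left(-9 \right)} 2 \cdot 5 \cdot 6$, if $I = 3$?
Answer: $2340$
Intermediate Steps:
$A{\left(K,U \right)} = 3$ ($A{\left(K,U \right)} = \sqrt{9} = 3$)
$h{\left(b \right)} = 12 - 3 b$ ($h{\left(b \right)} = -3 + \left(6 + \left(3 - b\right) 3\right) = -3 + \left(6 - \left(-9 + 3 b\right)\right) = -3 - \left(-15 + 3 b\right) = 12 - 3 b$)
$h{\left(-9 \right)} 2 \cdot 5 \cdot 6 = \left(12 - -27\right) 2 \cdot 5 \cdot 6 = \left(12 + 27\right) 10 \cdot 6 = 39 \cdot 60 = 2340$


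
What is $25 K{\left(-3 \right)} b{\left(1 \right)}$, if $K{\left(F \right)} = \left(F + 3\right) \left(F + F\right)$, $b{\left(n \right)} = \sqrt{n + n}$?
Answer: $0$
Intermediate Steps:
$b{\left(n \right)} = \sqrt{2} \sqrt{n}$ ($b{\left(n \right)} = \sqrt{2 n} = \sqrt{2} \sqrt{n}$)
$K{\left(F \right)} = 2 F \left(3 + F\right)$ ($K{\left(F \right)} = \left(3 + F\right) 2 F = 2 F \left(3 + F\right)$)
$25 K{\left(-3 \right)} b{\left(1 \right)} = 25 \cdot 2 \left(-3\right) \left(3 - 3\right) \sqrt{2} \sqrt{1} = 25 \cdot 2 \left(-3\right) 0 \sqrt{2} \cdot 1 = 25 \cdot 0 \sqrt{2} = 0 \sqrt{2} = 0$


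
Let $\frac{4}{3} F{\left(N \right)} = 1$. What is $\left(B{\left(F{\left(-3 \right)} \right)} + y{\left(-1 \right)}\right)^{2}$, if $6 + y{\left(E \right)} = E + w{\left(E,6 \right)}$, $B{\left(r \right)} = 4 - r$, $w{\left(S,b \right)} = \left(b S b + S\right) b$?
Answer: $\frac{815409}{16} \approx 50963.0$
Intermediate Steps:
$F{\left(N \right)} = \frac{3}{4}$ ($F{\left(N \right)} = \frac{3}{4} \cdot 1 = \frac{3}{4}$)
$w{\left(S,b \right)} = b \left(S + S b^{2}\right)$ ($w{\left(S,b \right)} = \left(S b b + S\right) b = \left(S b^{2} + S\right) b = \left(S + S b^{2}\right) b = b \left(S + S b^{2}\right)$)
$y{\left(E \right)} = -6 + 223 E$ ($y{\left(E \right)} = -6 + \left(E + E 6 \left(1 + 6^{2}\right)\right) = -6 + \left(E + E 6 \left(1 + 36\right)\right) = -6 + \left(E + E 6 \cdot 37\right) = -6 + \left(E + 222 E\right) = -6 + 223 E$)
$\left(B{\left(F{\left(-3 \right)} \right)} + y{\left(-1 \right)}\right)^{2} = \left(\left(4 - \frac{3}{4}\right) + \left(-6 + 223 \left(-1\right)\right)\right)^{2} = \left(\left(4 - \frac{3}{4}\right) - 229\right)^{2} = \left(\frac{13}{4} - 229\right)^{2} = \left(- \frac{903}{4}\right)^{2} = \frac{815409}{16}$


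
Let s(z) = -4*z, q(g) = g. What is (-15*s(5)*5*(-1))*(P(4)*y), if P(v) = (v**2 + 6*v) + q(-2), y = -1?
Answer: 57000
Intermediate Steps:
P(v) = -2 + v**2 + 6*v (P(v) = (v**2 + 6*v) - 2 = -2 + v**2 + 6*v)
(-15*s(5)*5*(-1))*(P(4)*y) = (-15*-4*5*5*(-1))*((-2 + 4**2 + 6*4)*(-1)) = (-15*(-20*5)*(-1))*((-2 + 16 + 24)*(-1)) = (-(-1500)*(-1))*(38*(-1)) = -15*100*(-38) = -1500*(-38) = 57000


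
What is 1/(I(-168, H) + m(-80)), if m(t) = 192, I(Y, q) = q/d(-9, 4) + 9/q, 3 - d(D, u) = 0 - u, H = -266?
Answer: 266/40955 ≈ 0.0064949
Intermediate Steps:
d(D, u) = 3 + u (d(D, u) = 3 - (0 - u) = 3 - (-1)*u = 3 + u)
I(Y, q) = 9/q + q/7 (I(Y, q) = q/(3 + 4) + 9/q = q/7 + 9/q = 9/q + q/7)
1/(I(-168, H) + m(-80)) = 1/((9/(-266) + (1/7)*(-266)) + 192) = 1/((9*(-1/266) - 38) + 192) = 1/((-9/266 - 38) + 192) = 1/(-10117/266 + 192) = 1/(40955/266) = 266/40955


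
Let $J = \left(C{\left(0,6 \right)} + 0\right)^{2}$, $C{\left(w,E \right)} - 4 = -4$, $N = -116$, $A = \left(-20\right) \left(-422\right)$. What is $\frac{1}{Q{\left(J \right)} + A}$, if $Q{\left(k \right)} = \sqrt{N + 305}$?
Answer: $\frac{8440}{71233411} - \frac{3 \sqrt{21}}{71233411} \approx 0.00011829$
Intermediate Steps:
$A = 8440$
$C{\left(w,E \right)} = 0$ ($C{\left(w,E \right)} = 4 - 4 = 0$)
$J = 0$ ($J = \left(0 + 0\right)^{2} = 0^{2} = 0$)
$Q{\left(k \right)} = 3 \sqrt{21}$ ($Q{\left(k \right)} = \sqrt{-116 + 305} = \sqrt{189} = 3 \sqrt{21}$)
$\frac{1}{Q{\left(J \right)} + A} = \frac{1}{3 \sqrt{21} + 8440} = \frac{1}{8440 + 3 \sqrt{21}}$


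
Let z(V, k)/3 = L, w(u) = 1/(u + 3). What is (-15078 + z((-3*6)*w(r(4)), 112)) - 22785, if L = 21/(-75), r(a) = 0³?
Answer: -946596/25 ≈ -37864.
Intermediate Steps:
r(a) = 0
w(u) = 1/(3 + u)
L = -7/25 (L = 21*(-1/75) = -7/25 ≈ -0.28000)
z(V, k) = -21/25 (z(V, k) = 3*(-7/25) = -21/25)
(-15078 + z((-3*6)*w(r(4)), 112)) - 22785 = (-15078 - 21/25) - 22785 = -376971/25 - 22785 = -946596/25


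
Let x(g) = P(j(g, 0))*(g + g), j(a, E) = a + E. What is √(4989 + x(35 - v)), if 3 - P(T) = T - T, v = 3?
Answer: √5181 ≈ 71.979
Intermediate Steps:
j(a, E) = E + a
P(T) = 3 (P(T) = 3 - (T - T) = 3 - 1*0 = 3 + 0 = 3)
x(g) = 6*g (x(g) = 3*(g + g) = 3*(2*g) = 6*g)
√(4989 + x(35 - v)) = √(4989 + 6*(35 - 1*3)) = √(4989 + 6*(35 - 3)) = √(4989 + 6*32) = √(4989 + 192) = √5181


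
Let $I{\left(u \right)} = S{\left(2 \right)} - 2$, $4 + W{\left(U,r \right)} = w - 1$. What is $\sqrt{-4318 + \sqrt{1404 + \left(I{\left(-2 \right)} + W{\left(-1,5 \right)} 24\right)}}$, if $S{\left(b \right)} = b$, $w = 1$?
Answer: $\sqrt{-4318 + 2 \sqrt{327}} \approx 65.436 i$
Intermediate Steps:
$W{\left(U,r \right)} = -4$ ($W{\left(U,r \right)} = -4 + \left(1 - 1\right) = -4 + 0 = -4$)
$I{\left(u \right)} = 0$ ($I{\left(u \right)} = 2 - 2 = 0$)
$\sqrt{-4318 + \sqrt{1404 + \left(I{\left(-2 \right)} + W{\left(-1,5 \right)} 24\right)}} = \sqrt{-4318 + \sqrt{1404 + \left(0 - 96\right)}} = \sqrt{-4318 + \sqrt{1404 - 96}} = \sqrt{-4318 + \sqrt{1308}} = \sqrt{-4318 + 2 \sqrt{327}}$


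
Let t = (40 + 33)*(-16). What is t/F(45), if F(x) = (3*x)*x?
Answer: -1168/6075 ≈ -0.19226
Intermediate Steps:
t = -1168 (t = 73*(-16) = -1168)
F(x) = 3*x²
t/F(45) = -1168/(3*45²) = -1168/(3*2025) = -1168/6075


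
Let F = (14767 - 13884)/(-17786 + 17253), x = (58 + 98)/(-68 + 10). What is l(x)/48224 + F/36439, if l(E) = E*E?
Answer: 20588020459/196921390703752 ≈ 0.00010455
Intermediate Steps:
x = -78/29 (x = 156/(-58) = 156*(-1/58) = -78/29 ≈ -2.6897)
l(E) = E**2
F = -883/533 (F = 883/(-533) = 883*(-1/533) = -883/533 ≈ -1.6567)
l(x)/48224 + F/36439 = (-78/29)**2/48224 - 883/533/36439 = (6084/841)*(1/48224) - 883/533*1/36439 = 1521/10139096 - 883/19421987 = 20588020459/196921390703752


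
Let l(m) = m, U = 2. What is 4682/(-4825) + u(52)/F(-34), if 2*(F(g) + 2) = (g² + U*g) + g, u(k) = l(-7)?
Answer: -14239/14475 ≈ -0.98370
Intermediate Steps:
u(k) = -7
F(g) = -2 + g²/2 + 3*g/2 (F(g) = -2 + ((g² + 2*g) + g)/2 = -2 + (g² + 3*g)/2 = -2 + (g²/2 + 3*g/2) = -2 + g²/2 + 3*g/2)
4682/(-4825) + u(52)/F(-34) = 4682/(-4825) - 7/(-2 + (½)*(-34)² + (3/2)*(-34)) = 4682*(-1/4825) - 7/(-2 + (½)*1156 - 51) = -4682/4825 - 7/(-2 + 578 - 51) = -4682/4825 - 7/525 = -4682/4825 - 7*1/525 = -4682/4825 - 1/75 = -14239/14475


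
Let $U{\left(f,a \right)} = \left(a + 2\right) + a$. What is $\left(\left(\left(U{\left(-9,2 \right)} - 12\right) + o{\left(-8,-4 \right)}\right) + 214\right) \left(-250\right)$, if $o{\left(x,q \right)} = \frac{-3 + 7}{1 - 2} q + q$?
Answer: $-55000$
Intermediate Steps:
$U{\left(f,a \right)} = 2 + 2 a$ ($U{\left(f,a \right)} = \left(2 + a\right) + a = 2 + 2 a$)
$o{\left(x,q \right)} = - 3 q$ ($o{\left(x,q \right)} = \frac{4}{-1} q + q = 4 \left(-1\right) q + q = - 4 q + q = - 3 q$)
$\left(\left(\left(U{\left(-9,2 \right)} - 12\right) + o{\left(-8,-4 \right)}\right) + 214\right) \left(-250\right) = \left(\left(\left(\left(2 + 2 \cdot 2\right) - 12\right) - -12\right) + 214\right) \left(-250\right) = \left(\left(\left(\left(2 + 4\right) - 12\right) + 12\right) + 214\right) \left(-250\right) = \left(\left(\left(6 - 12\right) + 12\right) + 214\right) \left(-250\right) = \left(\left(-6 + 12\right) + 214\right) \left(-250\right) = \left(6 + 214\right) \left(-250\right) = 220 \left(-250\right) = -55000$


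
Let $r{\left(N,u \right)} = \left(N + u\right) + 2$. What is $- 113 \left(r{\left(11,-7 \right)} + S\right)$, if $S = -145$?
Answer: $15707$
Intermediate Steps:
$r{\left(N,u \right)} = 2 + N + u$
$- 113 \left(r{\left(11,-7 \right)} + S\right) = - 113 \left(\left(2 + 11 - 7\right) - 145\right) = - 113 \left(6 - 145\right) = \left(-113\right) \left(-139\right) = 15707$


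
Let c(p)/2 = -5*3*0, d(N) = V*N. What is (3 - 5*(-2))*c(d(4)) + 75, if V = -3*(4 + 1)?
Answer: 75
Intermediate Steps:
V = -15 (V = -3*5 = -15)
d(N) = -15*N
c(p) = 0 (c(p) = 2*(-5*3*0) = 2*(-15*0) = 2*0 = 0)
(3 - 5*(-2))*c(d(4)) + 75 = (3 - 5*(-2))*0 + 75 = (3 + 10)*0 + 75 = 13*0 + 75 = 0 + 75 = 75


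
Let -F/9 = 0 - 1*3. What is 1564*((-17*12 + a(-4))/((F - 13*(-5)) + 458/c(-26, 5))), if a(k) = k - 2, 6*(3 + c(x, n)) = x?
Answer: -722568/65 ≈ -11116.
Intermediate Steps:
c(x, n) = -3 + x/6
a(k) = -2 + k
F = 27 (F = -9*(0 - 1*3) = -9*(0 - 3) = -9*(-3) = 27)
1564*((-17*12 + a(-4))/((F - 13*(-5)) + 458/c(-26, 5))) = 1564*((-17*12 + (-2 - 4))/((27 - 13*(-5)) + 458/(-3 + (⅙)*(-26)))) = 1564*((-204 - 6)/((27 + 65) + 458/(-3 - 13/3))) = 1564*(-210/(92 + 458/(-22/3))) = 1564*(-210/(92 + 458*(-3/22))) = 1564*(-210/(92 - 687/11)) = 1564*(-210/325/11) = 1564*(-210*11/325) = 1564*(-462/65) = -722568/65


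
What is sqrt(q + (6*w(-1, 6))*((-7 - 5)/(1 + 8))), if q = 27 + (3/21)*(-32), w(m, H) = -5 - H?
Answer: sqrt(5411)/7 ≈ 10.508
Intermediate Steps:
q = 157/7 (q = 27 + (3*(1/21))*(-32) = 27 + (1/7)*(-32) = 27 - 32/7 = 157/7 ≈ 22.429)
sqrt(q + (6*w(-1, 6))*((-7 - 5)/(1 + 8))) = sqrt(157/7 + (6*(-5 - 1*6))*((-7 - 5)/(1 + 8))) = sqrt(157/7 + (6*(-5 - 6))*(-12/9)) = sqrt(157/7 + (6*(-11))*(-12*1/9)) = sqrt(157/7 - 66*(-4/3)) = sqrt(157/7 + 88) = sqrt(773/7) = sqrt(5411)/7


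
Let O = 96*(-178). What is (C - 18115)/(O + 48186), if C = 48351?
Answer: 15118/15549 ≈ 0.97228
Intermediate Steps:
O = -17088
(C - 18115)/(O + 48186) = (48351 - 18115)/(-17088 + 48186) = 30236/31098 = 30236*(1/31098) = 15118/15549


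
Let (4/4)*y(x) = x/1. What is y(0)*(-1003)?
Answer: 0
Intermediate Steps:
y(x) = x (y(x) = x/1 = x*1 = x)
y(0)*(-1003) = 0*(-1003) = 0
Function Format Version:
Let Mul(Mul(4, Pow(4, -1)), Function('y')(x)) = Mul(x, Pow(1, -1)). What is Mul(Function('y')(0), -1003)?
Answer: 0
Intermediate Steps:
Function('y')(x) = x (Function('y')(x) = Mul(x, Pow(1, -1)) = Mul(x, 1) = x)
Mul(Function('y')(0), -1003) = Mul(0, -1003) = 0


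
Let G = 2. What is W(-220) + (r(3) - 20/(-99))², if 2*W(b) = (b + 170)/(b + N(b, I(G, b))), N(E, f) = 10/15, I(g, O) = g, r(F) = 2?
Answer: 32005867/6449058 ≈ 4.9629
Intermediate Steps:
N(E, f) = ⅔ (N(E, f) = 10*(1/15) = ⅔)
W(b) = (170 + b)/(2*(⅔ + b)) (W(b) = ((b + 170)/(b + ⅔))/2 = ((170 + b)/(⅔ + b))/2 = (170 + b)/(2*(⅔ + b)))
W(-220) + (r(3) - 20/(-99))² = 3*(170 - 220)/(2*(2 + 3*(-220))) + (2 - 20/(-99))² = (3/2)*(-50)/(2 - 660) + (2 - 20*(-1/99))² = (3/2)*(-50)/(-658) + (2 + 20/99)² = (3/2)*(-1/658)*(-50) + (218/99)² = 75/658 + 47524/9801 = 32005867/6449058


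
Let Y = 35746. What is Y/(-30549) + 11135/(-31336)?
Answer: -1460299771/957283464 ≈ -1.5255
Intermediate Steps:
Y/(-30549) + 11135/(-31336) = 35746/(-30549) + 11135/(-31336) = 35746*(-1/30549) + 11135*(-1/31336) = -35746/30549 - 11135/31336 = -1460299771/957283464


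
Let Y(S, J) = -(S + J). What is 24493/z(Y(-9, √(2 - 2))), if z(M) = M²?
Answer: 24493/81 ≈ 302.38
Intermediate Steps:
Y(S, J) = -J - S (Y(S, J) = -(J + S) = -J - S)
24493/z(Y(-9, √(2 - 2))) = 24493/((-√(2 - 2) - 1*(-9))²) = 24493/((-√0 + 9)²) = 24493/((-1*0 + 9)²) = 24493/((0 + 9)²) = 24493/(9²) = 24493/81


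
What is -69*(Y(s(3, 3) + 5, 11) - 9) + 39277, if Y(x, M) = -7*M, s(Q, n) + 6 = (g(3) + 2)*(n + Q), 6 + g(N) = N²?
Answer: 45211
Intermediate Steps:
g(N) = -6 + N²
s(Q, n) = -6 + 5*Q + 5*n (s(Q, n) = -6 + ((-6 + 3²) + 2)*(n + Q) = -6 + ((-6 + 9) + 2)*(Q + n) = -6 + (3 + 2)*(Q + n) = -6 + 5*(Q + n) = -6 + (5*Q + 5*n) = -6 + 5*Q + 5*n)
-69*(Y(s(3, 3) + 5, 11) - 9) + 39277 = -69*(-7*11 - 9) + 39277 = -69*(-77 - 9) + 39277 = -69*(-86) + 39277 = 5934 + 39277 = 45211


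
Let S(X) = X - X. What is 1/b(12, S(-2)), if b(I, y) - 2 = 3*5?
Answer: 1/17 ≈ 0.058824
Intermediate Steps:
S(X) = 0
b(I, y) = 17 (b(I, y) = 2 + 3*5 = 2 + 15 = 17)
1/b(12, S(-2)) = 1/17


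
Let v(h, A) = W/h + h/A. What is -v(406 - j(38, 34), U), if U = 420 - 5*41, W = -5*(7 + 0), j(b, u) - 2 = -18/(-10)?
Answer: -3855996/2161825 ≈ -1.7837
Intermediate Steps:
j(b, u) = 19/5 (j(b, u) = 2 - 18/(-10) = 2 - 18*(-⅒) = 2 + 9/5 = 19/5)
W = -35 (W = -5*7 = -35)
U = 215 (U = 420 - 205 = 215)
v(h, A) = -35/h + h/A
-v(406 - j(38, 34), U) = -(-35/(406 - 1*19/5) + (406 - 1*19/5)/215) = -(-35/(406 - 19/5) + (406 - 19/5)*(1/215)) = -(-35/2011/5 + (2011/5)*(1/215)) = -(-35*5/2011 + 2011/1075) = -(-175/2011 + 2011/1075) = -1*3855996/2161825 = -3855996/2161825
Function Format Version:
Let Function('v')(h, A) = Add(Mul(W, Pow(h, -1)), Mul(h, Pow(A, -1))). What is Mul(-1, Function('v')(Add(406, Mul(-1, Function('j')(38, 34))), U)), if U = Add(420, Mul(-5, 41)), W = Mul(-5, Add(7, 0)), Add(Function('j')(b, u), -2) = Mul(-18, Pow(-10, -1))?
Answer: Rational(-3855996, 2161825) ≈ -1.7837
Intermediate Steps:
Function('j')(b, u) = Rational(19, 5) (Function('j')(b, u) = Add(2, Mul(-18, Pow(-10, -1))) = Add(2, Mul(-18, Rational(-1, 10))) = Add(2, Rational(9, 5)) = Rational(19, 5))
W = -35 (W = Mul(-5, 7) = -35)
U = 215 (U = Add(420, -205) = 215)
Function('v')(h, A) = Add(Mul(-35, Pow(h, -1)), Mul(h, Pow(A, -1)))
Mul(-1, Function('v')(Add(406, Mul(-1, Function('j')(38, 34))), U)) = Mul(-1, Add(Mul(-35, Pow(Add(406, Mul(-1, Rational(19, 5))), -1)), Mul(Add(406, Mul(-1, Rational(19, 5))), Pow(215, -1)))) = Mul(-1, Add(Mul(-35, Pow(Add(406, Rational(-19, 5)), -1)), Mul(Add(406, Rational(-19, 5)), Rational(1, 215)))) = Mul(-1, Add(Mul(-35, Pow(Rational(2011, 5), -1)), Mul(Rational(2011, 5), Rational(1, 215)))) = Mul(-1, Add(Mul(-35, Rational(5, 2011)), Rational(2011, 1075))) = Mul(-1, Add(Rational(-175, 2011), Rational(2011, 1075))) = Mul(-1, Rational(3855996, 2161825)) = Rational(-3855996, 2161825)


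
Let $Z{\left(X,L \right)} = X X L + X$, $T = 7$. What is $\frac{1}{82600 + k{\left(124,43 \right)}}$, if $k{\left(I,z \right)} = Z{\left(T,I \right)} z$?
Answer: $\frac{1}{344169} \approx 2.9055 \cdot 10^{-6}$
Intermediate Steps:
$Z{\left(X,L \right)} = X + L X^{2}$ ($Z{\left(X,L \right)} = X^{2} L + X = L X^{2} + X = X + L X^{2}$)
$k{\left(I,z \right)} = z \left(7 + 49 I\right)$ ($k{\left(I,z \right)} = 7 \left(1 + I 7\right) z = 7 \left(1 + 7 I\right) z = \left(7 + 49 I\right) z = z \left(7 + 49 I\right)$)
$\frac{1}{82600 + k{\left(124,43 \right)}} = \frac{1}{82600 + 7 \cdot 43 \left(1 + 7 \cdot 124\right)} = \frac{1}{82600 + 7 \cdot 43 \left(1 + 868\right)} = \frac{1}{82600 + 7 \cdot 43 \cdot 869} = \frac{1}{82600 + 261569} = \frac{1}{344169}$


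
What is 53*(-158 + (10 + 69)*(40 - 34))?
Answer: 16748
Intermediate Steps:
53*(-158 + (10 + 69)*(40 - 34)) = 53*(-158 + 79*6) = 53*(-158 + 474) = 53*316 = 16748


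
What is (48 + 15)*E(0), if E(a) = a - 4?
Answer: -252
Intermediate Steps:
E(a) = -4 + a
(48 + 15)*E(0) = (48 + 15)*(-4 + 0) = 63*(-4) = -252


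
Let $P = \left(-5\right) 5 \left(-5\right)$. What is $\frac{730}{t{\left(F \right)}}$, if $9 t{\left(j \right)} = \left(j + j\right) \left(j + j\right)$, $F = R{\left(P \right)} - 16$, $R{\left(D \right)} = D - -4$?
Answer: $\frac{3285}{25538} \approx 0.12863$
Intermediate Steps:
$P = 125$ ($P = \left(-25\right) \left(-5\right) = 125$)
$R{\left(D \right)} = 4 + D$ ($R{\left(D \right)} = D + 4 = 4 + D$)
$F = 113$ ($F = \left(4 + 125\right) - 16 = 129 - 16 = 113$)
$t{\left(j \right)} = \frac{4 j^{2}}{9}$ ($t{\left(j \right)} = \frac{\left(j + j\right) \left(j + j\right)}{9} = \frac{2 j 2 j}{9} = \frac{4 j^{2}}{9}$)
$\frac{730}{t{\left(F \right)}} = \frac{730}{\frac{4}{9} \cdot 113^{2}} = \frac{730}{\frac{4}{9} \cdot 12769} = \frac{730}{\frac{51076}{9}} = 730 \cdot \frac{9}{51076} = \frac{3285}{25538}$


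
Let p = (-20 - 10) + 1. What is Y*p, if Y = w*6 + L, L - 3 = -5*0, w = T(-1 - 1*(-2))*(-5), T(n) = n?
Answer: 783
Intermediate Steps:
w = -5 (w = (-1 - 1*(-2))*(-5) = (-1 + 2)*(-5) = 1*(-5) = -5)
L = 3 (L = 3 - 5*0 = 3 + 0 = 3)
Y = -27 (Y = -5*6 + 3 = -30 + 3 = -27)
p = -29 (p = -30 + 1 = -29)
Y*p = -27*(-29) = 783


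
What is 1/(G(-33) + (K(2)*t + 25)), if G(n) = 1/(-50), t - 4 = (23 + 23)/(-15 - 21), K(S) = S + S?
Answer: 450/16141 ≈ 0.027879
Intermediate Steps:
K(S) = 2*S
t = 49/18 (t = 4 + (23 + 23)/(-15 - 21) = 4 + 46/(-36) = 4 + 46*(-1/36) = 4 - 23/18 = 49/18 ≈ 2.7222)
G(n) = -1/50
1/(G(-33) + (K(2)*t + 25)) = 1/(-1/50 + ((2*2)*(49/18) + 25)) = 1/(-1/50 + (4*(49/18) + 25)) = 1/(-1/50 + (98/9 + 25)) = 1/(-1/50 + 323/9) = 1/(16141/450) = 450/16141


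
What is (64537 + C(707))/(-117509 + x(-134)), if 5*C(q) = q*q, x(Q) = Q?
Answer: -822534/588215 ≈ -1.3984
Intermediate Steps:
C(q) = q**2/5 (C(q) = (q*q)/5 = q**2/5)
(64537 + C(707))/(-117509 + x(-134)) = (64537 + (1/5)*707**2)/(-117509 - 134) = (64537 + (1/5)*499849)/(-117643) = (64537 + 499849/5)*(-1/117643) = (822534/5)*(-1/117643) = -822534/588215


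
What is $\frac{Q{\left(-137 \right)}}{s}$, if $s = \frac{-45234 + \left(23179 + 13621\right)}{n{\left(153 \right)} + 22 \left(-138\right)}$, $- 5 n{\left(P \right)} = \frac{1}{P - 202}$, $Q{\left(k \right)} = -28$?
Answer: $- \frac{1487638}{147595} \approx -10.079$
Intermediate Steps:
$n{\left(P \right)} = - \frac{1}{5 \left(-202 + P\right)}$ ($n{\left(P \right)} = - \frac{1}{5 \left(P - 202\right)} = - \frac{1}{5 \left(-202 + P\right)}$)
$s = \frac{2066330}{743819}$ ($s = \frac{-45234 + \left(23179 + 13621\right)}{- \frac{1}{-1010 + 5 \cdot 153} + 22 \left(-138\right)} = \frac{-45234 + 36800}{- \frac{1}{-1010 + 765} - 3036} = - \frac{8434}{- \frac{1}{-245} - 3036} = - \frac{8434}{\left(-1\right) \left(- \frac{1}{245}\right) - 3036} = - \frac{8434}{\frac{1}{245} - 3036} = - \frac{8434}{- \frac{743819}{245}} = \left(-8434\right) \left(- \frac{245}{743819}\right) = \frac{2066330}{743819} \approx 2.778$)
$\frac{Q{\left(-137 \right)}}{s} = - \frac{28}{\frac{2066330}{743819}} = \left(-28\right) \frac{743819}{2066330} = - \frac{1487638}{147595}$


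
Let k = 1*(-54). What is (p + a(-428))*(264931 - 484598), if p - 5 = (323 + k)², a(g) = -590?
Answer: -15766818592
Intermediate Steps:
k = -54
p = 72366 (p = 5 + (323 - 54)² = 5 + 269² = 5 + 72361 = 72366)
(p + a(-428))*(264931 - 484598) = (72366 - 590)*(264931 - 484598) = 71776*(-219667) = -15766818592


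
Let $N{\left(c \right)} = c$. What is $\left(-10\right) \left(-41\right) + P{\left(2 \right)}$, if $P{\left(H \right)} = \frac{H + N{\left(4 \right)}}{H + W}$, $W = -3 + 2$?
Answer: $416$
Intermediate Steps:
$W = -1$
$P{\left(H \right)} = \frac{4 + H}{-1 + H}$ ($P{\left(H \right)} = \frac{H + 4}{H - 1} = \frac{4 + H}{-1 + H}$)
$\left(-10\right) \left(-41\right) + P{\left(2 \right)} = \left(-10\right) \left(-41\right) + \frac{4 + 2}{-1 + 2} = 410 + 1^{-1} \cdot 6 = 410 + 1 \cdot 6 = 410 + 6 = 416$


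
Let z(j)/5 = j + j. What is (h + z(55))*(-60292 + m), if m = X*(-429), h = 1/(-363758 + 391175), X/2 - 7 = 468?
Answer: -7054753730542/27417 ≈ -2.5731e+8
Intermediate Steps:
X = 950 (X = 14 + 2*468 = 14 + 936 = 950)
h = 1/27417 ≈ 3.6474e-5
m = -407550 (m = 950*(-429) = -407550)
z(j) = 10*j (z(j) = 5*(j + j) = 5*(2*j) = 10*j)
(h + z(55))*(-60292 + m) = (1/27417 + 10*55)*(-60292 - 407550) = (1/27417 + 550)*(-467842) = (15079351/27417)*(-467842) = -7054753730542/27417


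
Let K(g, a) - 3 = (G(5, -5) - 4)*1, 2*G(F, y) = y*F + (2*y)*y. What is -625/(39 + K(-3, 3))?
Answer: -1250/101 ≈ -12.376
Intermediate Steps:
G(F, y) = y² + F*y/2 (G(F, y) = (y*F + (2*y)*y)/2 = (F*y + 2*y²)/2 = (2*y² + F*y)/2 = y² + F*y/2)
K(g, a) = 23/2 (K(g, a) = 3 + ((½)*(-5)*(5 + 2*(-5)) - 4)*1 = 3 + ((½)*(-5)*(5 - 10) - 4)*1 = 3 + ((½)*(-5)*(-5) - 4)*1 = 3 + (25/2 - 4)*1 = 3 + (17/2)*1 = 3 + 17/2 = 23/2)
-625/(39 + K(-3, 3)) = -625/(39 + 23/2) = -625/(101/2) = (2/101)*(-625) = -1250/101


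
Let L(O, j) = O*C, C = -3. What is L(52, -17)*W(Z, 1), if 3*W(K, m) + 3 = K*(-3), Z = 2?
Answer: 468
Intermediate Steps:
L(O, j) = -3*O (L(O, j) = O*(-3) = -3*O)
W(K, m) = -1 - K (W(K, m) = -1 + (K*(-3))/3 = -1 + (-3*K)/3 = -1 - K)
L(52, -17)*W(Z, 1) = (-3*52)*(-1 - 1*2) = -156*(-1 - 2) = -156*(-3) = 468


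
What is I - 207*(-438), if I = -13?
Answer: 90653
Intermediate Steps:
I - 207*(-438) = -13 - 207*(-438) = -13 + 90666 = 90653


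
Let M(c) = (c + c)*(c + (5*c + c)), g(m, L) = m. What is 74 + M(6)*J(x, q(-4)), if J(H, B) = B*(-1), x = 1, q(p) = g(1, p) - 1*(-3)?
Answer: -1942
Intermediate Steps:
q(p) = 4 (q(p) = 1 - 1*(-3) = 1 + 3 = 4)
M(c) = 14*c² (M(c) = (2*c)*(c + 6*c) = (2*c)*(7*c) = 14*c²)
J(H, B) = -B
74 + M(6)*J(x, q(-4)) = 74 + (14*6²)*(-1*4) = 74 + (14*36)*(-4) = 74 + 504*(-4) = 74 - 2016 = -1942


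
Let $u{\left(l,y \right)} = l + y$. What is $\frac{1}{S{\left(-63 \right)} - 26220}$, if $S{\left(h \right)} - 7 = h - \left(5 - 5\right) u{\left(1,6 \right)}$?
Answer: $- \frac{1}{26276} \approx -3.8058 \cdot 10^{-5}$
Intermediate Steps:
$S{\left(h \right)} = 7 + h$ ($S{\left(h \right)} = 7 + \left(h - \left(5 - 5\right) \left(1 + 6\right)\right) = 7 + \left(h - 0 \cdot 7\right) = 7 + \left(h - 0\right) = 7 + \left(h + 0\right) = 7 + h$)
$\frac{1}{S{\left(-63 \right)} - 26220} = \frac{1}{\left(7 - 63\right) - 26220} = \frac{1}{-56 - 26220} = \frac{1}{-26276} = - \frac{1}{26276}$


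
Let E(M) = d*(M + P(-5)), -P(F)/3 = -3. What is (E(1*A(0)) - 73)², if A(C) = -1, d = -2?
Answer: 7921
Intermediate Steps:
P(F) = 9 (P(F) = -3*(-3) = 9)
E(M) = -18 - 2*M (E(M) = -2*(M + 9) = -2*(9 + M) = -18 - 2*M)
(E(1*A(0)) - 73)² = ((-18 - 2*(-1)) - 73)² = ((-18 + 2) - 73)² = (-16 - 73)² = (-89)² = 7921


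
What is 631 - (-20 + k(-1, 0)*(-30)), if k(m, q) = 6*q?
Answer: 651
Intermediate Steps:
631 - (-20 + k(-1, 0)*(-30)) = 631 - (-20 + (6*0)*(-30)) = 631 - (-20 + 0*(-30)) = 631 - (-20 + 0) = 631 - 1*(-20) = 631 + 20 = 651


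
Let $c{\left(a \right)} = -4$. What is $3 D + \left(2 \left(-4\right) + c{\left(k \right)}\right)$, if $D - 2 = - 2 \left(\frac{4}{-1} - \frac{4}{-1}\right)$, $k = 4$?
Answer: $-6$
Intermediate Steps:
$D = 2$ ($D = 2 - 2 \left(\frac{4}{-1} - \frac{4}{-1}\right) = 2 - 2 \left(4 \left(-1\right) - -4\right) = 2 - 2 \left(-4 + 4\right) = 2 - 0 = 2 + 0 = 2$)
$3 D + \left(2 \left(-4\right) + c{\left(k \right)}\right) = 3 \cdot 2 + \left(2 \left(-4\right) - 4\right) = 6 - 12 = -6$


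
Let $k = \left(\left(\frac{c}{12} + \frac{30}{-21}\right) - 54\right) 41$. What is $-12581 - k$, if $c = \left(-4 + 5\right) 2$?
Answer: $- \frac{433241}{42} \approx -10315.0$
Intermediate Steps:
$c = 2$ ($c = 1 \cdot 2 = 2$)
$k = - \frac{95161}{42}$ ($k = \left(\left(\frac{2}{12} + \frac{30}{-21}\right) - 54\right) 41 = \left(\left(2 \cdot \frac{1}{12} + 30 \left(- \frac{1}{21}\right)\right) - 54\right) 41 = \left(\left(\frac{1}{6} - \frac{10}{7}\right) - 54\right) 41 = \left(- \frac{53}{42} - 54\right) 41 = \left(- \frac{2321}{42}\right) 41 = - \frac{95161}{42} \approx -2265.7$)
$-12581 - k = -12581 - - \frac{95161}{42} = -12581 + \frac{95161}{42} = - \frac{433241}{42}$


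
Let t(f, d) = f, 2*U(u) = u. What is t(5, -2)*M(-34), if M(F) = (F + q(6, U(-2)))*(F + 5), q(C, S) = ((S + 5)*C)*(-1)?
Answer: 8410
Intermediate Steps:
U(u) = u/2
q(C, S) = -C*(5 + S) (q(C, S) = ((5 + S)*C)*(-1) = (C*(5 + S))*(-1) = -C*(5 + S))
M(F) = (-24 + F)*(5 + F) (M(F) = (F - 1*6*(5 + (½)*(-2)))*(F + 5) = (F - 1*6*(5 - 1))*(5 + F) = (F - 1*6*4)*(5 + F) = (F - 24)*(5 + F) = (-24 + F)*(5 + F))
t(5, -2)*M(-34) = 5*(-120 + (-34)² - 19*(-34)) = 5*(-120 + 1156 + 646) = 5*1682 = 8410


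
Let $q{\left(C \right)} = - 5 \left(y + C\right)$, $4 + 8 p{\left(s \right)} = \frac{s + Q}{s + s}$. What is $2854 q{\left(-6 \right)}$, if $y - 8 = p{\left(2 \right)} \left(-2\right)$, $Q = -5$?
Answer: $- \frac{363885}{8} \approx -45486.0$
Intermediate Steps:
$p{\left(s \right)} = - \frac{1}{2} + \frac{-5 + s}{16 s}$ ($p{\left(s \right)} = - \frac{1}{2} + \frac{\left(s - 5\right) \frac{1}{s + s}}{8} = - \frac{1}{2} + \frac{\left(-5 + s\right) \frac{1}{2 s}}{8} = - \frac{1}{2} + \frac{\frac{1}{2} \frac{1}{s} \left(-5 + s\right)}{8} = - \frac{1}{2} + \frac{-5 + s}{16 s}$)
$y = \frac{147}{16}$ ($y = 8 + \frac{-5 - 14}{16 \cdot 2} \left(-2\right) = 8 + \frac{1}{16} \cdot \frac{1}{2} \left(-5 - 14\right) \left(-2\right) = 8 + \frac{1}{16} \cdot \frac{1}{2} \left(-19\right) \left(-2\right) = 8 - - \frac{19}{16} = 8 + \frac{19}{16} = \frac{147}{16} \approx 9.1875$)
$q{\left(C \right)} = - \frac{735}{16} - 5 C$ ($q{\left(C \right)} = - 5 \left(\frac{147}{16} + C\right) = - \frac{735}{16} - 5 C$)
$2854 q{\left(-6 \right)} = 2854 \left(- \frac{735}{16} - -30\right) = 2854 \left(- \frac{735}{16} + 30\right) = 2854 \left(- \frac{255}{16}\right) = - \frac{363885}{8}$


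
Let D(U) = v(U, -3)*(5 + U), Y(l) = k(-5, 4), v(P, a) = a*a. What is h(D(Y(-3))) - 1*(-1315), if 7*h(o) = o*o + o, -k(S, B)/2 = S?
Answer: 27565/7 ≈ 3937.9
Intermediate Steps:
v(P, a) = a²
k(S, B) = -2*S
Y(l) = 10 (Y(l) = -2*(-5) = 10)
D(U) = 45 + 9*U (D(U) = (-3)²*(5 + U) = 9*(5 + U) = 45 + 9*U)
h(o) = o/7 + o²/7 (h(o) = (o*o + o)/7 = (o² + o)/7 = (o + o²)/7 = o/7 + o²/7)
h(D(Y(-3))) - 1*(-1315) = (45 + 9*10)*(1 + (45 + 9*10))/7 - 1*(-1315) = (45 + 90)*(1 + (45 + 90))/7 + 1315 = (⅐)*135*(1 + 135) + 1315 = (⅐)*135*136 + 1315 = 18360/7 + 1315 = 27565/7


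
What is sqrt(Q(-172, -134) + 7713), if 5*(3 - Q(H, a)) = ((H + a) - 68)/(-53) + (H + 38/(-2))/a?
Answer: sqrt(9727429044710)/35510 ≈ 87.831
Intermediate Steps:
Q(H, a) = 727/265 + H/265 + a/265 - (-19 + H)/(5*a) (Q(H, a) = 3 - (((H + a) - 68)/(-53) + (H + 38/(-2))/a)/5 = 3 - ((-68 + H + a)*(-1/53) + (H + 38*(-1/2))/a)/5 = 3 - ((68/53 - H/53 - a/53) + (H - 19)/a)/5 = 3 - ((68/53 - H/53 - a/53) + (-19 + H)/a)/5 = 3 - (68/53 - H/53 - a/53 + (-19 + H)/a)/5 = 3 + (-68/265 + H/265 + a/265 - (-19 + H)/(5*a)) = 727/265 + H/265 + a/265 - (-19 + H)/(5*a))
sqrt(Q(-172, -134) + 7713) = sqrt((1/265)*(1007 - 53*(-172) - 134*(727 - 172 - 134))/(-134) + 7713) = sqrt((1/265)*(-1/134)*(1007 + 9116 - 134*421) + 7713) = sqrt((1/265)*(-1/134)*(1007 + 9116 - 56414) + 7713) = sqrt((1/265)*(-1/134)*(-46291) + 7713) = sqrt(46291/35510 + 7713) = sqrt(273934921/35510) = sqrt(9727429044710)/35510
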